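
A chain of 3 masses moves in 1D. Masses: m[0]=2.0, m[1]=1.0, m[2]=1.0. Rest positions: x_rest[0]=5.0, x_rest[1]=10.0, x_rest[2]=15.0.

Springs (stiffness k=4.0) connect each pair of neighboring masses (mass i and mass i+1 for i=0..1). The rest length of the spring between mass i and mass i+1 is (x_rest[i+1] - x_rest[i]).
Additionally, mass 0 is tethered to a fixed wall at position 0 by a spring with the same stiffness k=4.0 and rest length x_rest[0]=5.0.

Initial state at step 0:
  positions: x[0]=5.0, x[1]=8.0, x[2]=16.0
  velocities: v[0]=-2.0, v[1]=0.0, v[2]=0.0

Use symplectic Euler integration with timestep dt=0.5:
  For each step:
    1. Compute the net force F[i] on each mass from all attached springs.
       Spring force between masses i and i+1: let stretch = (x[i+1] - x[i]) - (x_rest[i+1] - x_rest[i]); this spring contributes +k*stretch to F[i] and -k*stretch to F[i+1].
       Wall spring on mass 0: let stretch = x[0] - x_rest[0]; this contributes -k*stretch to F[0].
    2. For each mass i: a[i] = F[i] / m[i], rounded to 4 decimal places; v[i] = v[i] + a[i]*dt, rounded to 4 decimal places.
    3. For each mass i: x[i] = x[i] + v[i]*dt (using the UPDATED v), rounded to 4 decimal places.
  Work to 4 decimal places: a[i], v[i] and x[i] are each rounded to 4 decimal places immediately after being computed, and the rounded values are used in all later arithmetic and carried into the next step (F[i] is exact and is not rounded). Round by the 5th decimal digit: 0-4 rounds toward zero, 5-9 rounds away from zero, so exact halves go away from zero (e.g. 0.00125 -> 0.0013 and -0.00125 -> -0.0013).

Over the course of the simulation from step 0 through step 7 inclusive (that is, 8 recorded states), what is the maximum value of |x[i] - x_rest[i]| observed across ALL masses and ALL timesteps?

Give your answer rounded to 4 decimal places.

Answer: 3.5000

Derivation:
Step 0: x=[5.0000 8.0000 16.0000] v=[-2.0000 0.0000 0.0000]
Step 1: x=[3.0000 13.0000 13.0000] v=[-4.0000 10.0000 -6.0000]
Step 2: x=[4.5000 8.0000 15.0000] v=[3.0000 -10.0000 4.0000]
Step 3: x=[5.5000 6.5000 15.0000] v=[2.0000 -3.0000 0.0000]
Step 4: x=[4.2500 12.5000 11.5000] v=[-2.5000 12.0000 -7.0000]
Step 5: x=[5.0000 9.2500 14.0000] v=[1.5000 -6.5000 5.0000]
Step 6: x=[5.3750 6.5000 16.7500] v=[0.7500 -5.5000 5.5000]
Step 7: x=[3.6250 12.8750 14.2500] v=[-3.5000 12.7500 -5.0000]
Max displacement = 3.5000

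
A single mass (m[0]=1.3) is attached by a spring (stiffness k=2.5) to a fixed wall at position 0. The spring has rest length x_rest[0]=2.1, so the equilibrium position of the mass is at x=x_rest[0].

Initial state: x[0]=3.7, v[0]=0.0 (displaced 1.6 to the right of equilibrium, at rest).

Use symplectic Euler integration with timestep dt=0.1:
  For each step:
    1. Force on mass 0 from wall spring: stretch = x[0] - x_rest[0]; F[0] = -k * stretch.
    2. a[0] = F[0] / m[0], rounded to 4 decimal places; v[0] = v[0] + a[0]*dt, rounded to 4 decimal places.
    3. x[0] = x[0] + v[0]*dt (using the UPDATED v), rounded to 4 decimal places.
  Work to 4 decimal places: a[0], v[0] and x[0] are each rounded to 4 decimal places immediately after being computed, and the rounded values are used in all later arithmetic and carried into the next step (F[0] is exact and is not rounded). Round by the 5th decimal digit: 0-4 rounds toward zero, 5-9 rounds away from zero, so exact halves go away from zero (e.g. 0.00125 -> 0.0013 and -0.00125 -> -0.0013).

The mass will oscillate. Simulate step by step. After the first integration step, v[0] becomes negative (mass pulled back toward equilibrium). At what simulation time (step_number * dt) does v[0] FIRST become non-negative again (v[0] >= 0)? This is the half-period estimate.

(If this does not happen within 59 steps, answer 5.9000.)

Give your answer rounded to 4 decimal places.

Answer: 2.3000

Derivation:
Step 0: x=[3.7000] v=[0.0000]
Step 1: x=[3.6692] v=[-0.3077]
Step 2: x=[3.6083] v=[-0.6095]
Step 3: x=[3.5183] v=[-0.8996]
Step 4: x=[3.4011] v=[-1.1724]
Step 5: x=[3.2588] v=[-1.4226]
Step 6: x=[3.0943] v=[-1.6455]
Step 7: x=[2.9106] v=[-1.8367]
Step 8: x=[2.7113] v=[-1.9926]
Step 9: x=[2.5003] v=[-2.1102]
Step 10: x=[2.2816] v=[-2.1872]
Step 11: x=[2.0594] v=[-2.2221]
Step 12: x=[1.8380] v=[-2.2143]
Step 13: x=[1.6216] v=[-2.1639]
Step 14: x=[1.4144] v=[-2.0719]
Step 15: x=[1.2204] v=[-1.9401]
Step 16: x=[1.0433] v=[-1.7710]
Step 17: x=[0.8865] v=[-1.5678]
Step 18: x=[0.7531] v=[-1.3344]
Step 19: x=[0.6456] v=[-1.0754]
Step 20: x=[0.5660] v=[-0.7957]
Step 21: x=[0.5159] v=[-0.5007]
Step 22: x=[0.4963] v=[-0.1961]
Step 23: x=[0.5075] v=[0.1123]
First v>=0 after going negative at step 23, time=2.3000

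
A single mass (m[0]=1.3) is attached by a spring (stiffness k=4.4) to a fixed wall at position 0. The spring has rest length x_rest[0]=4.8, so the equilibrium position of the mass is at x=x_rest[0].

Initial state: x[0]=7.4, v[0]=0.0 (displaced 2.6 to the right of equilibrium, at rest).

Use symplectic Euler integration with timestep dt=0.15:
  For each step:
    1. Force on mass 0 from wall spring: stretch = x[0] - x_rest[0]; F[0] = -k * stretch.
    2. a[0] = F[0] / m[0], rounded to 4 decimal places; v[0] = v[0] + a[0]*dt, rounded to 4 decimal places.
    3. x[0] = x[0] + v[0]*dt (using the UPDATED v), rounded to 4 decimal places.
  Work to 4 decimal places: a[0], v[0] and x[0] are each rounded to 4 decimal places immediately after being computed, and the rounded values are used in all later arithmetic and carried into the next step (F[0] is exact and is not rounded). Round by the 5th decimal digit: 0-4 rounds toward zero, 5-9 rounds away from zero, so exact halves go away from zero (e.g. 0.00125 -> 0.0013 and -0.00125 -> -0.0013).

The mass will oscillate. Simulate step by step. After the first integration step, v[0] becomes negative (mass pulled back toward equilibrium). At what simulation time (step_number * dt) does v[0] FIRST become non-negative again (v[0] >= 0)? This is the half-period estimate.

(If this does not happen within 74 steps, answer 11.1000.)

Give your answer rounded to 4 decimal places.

Answer: 1.8000

Derivation:
Step 0: x=[7.4000] v=[0.0000]
Step 1: x=[7.2020] v=[-1.3200]
Step 2: x=[6.8211] v=[-2.5395]
Step 3: x=[6.2863] v=[-3.5656]
Step 4: x=[5.6383] v=[-4.3202]
Step 5: x=[4.9264] v=[-4.7458]
Step 6: x=[4.2049] v=[-4.8100]
Step 7: x=[3.5287] v=[-4.5079]
Step 8: x=[2.9493] v=[-3.8625]
Step 9: x=[2.5109] v=[-2.9229]
Step 10: x=[2.2468] v=[-1.7607]
Step 11: x=[2.1771] v=[-0.4645]
Step 12: x=[2.3072] v=[0.8671]
First v>=0 after going negative at step 12, time=1.8000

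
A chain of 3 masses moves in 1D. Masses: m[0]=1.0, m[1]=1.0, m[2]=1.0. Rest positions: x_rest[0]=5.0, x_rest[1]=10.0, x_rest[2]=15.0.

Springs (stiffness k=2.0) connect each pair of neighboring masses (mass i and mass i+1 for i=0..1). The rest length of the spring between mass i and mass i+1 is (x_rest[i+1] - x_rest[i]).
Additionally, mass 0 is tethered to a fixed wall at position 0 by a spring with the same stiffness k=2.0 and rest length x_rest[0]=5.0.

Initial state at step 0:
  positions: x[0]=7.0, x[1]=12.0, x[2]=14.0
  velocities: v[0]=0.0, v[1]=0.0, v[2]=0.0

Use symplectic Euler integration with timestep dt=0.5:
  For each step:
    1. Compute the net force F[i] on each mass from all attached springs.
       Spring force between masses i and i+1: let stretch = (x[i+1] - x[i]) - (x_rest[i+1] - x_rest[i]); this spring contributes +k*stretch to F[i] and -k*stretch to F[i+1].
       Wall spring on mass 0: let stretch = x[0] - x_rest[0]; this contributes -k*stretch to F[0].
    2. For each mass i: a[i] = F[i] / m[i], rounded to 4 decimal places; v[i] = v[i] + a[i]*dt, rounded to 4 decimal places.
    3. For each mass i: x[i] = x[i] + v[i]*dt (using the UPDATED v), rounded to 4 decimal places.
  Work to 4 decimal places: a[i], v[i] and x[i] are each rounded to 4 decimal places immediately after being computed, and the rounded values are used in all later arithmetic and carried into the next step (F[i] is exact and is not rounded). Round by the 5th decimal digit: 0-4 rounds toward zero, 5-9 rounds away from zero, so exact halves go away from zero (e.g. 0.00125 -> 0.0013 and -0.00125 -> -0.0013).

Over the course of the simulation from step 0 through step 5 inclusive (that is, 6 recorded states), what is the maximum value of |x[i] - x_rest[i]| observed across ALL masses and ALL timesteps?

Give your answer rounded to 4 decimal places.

Answer: 2.1250

Derivation:
Step 0: x=[7.0000 12.0000 14.0000] v=[0.0000 0.0000 0.0000]
Step 1: x=[6.0000 10.5000 15.5000] v=[-2.0000 -3.0000 3.0000]
Step 2: x=[4.2500 9.2500 17.0000] v=[-3.5000 -2.5000 3.0000]
Step 3: x=[2.8750 9.3750 17.1250] v=[-2.7500 0.2500 0.2500]
Step 4: x=[3.3125 10.1250 15.8750] v=[0.8750 1.5000 -2.5000]
Step 5: x=[5.5000 10.3438 14.2500] v=[4.3750 0.4375 -3.2500]
Max displacement = 2.1250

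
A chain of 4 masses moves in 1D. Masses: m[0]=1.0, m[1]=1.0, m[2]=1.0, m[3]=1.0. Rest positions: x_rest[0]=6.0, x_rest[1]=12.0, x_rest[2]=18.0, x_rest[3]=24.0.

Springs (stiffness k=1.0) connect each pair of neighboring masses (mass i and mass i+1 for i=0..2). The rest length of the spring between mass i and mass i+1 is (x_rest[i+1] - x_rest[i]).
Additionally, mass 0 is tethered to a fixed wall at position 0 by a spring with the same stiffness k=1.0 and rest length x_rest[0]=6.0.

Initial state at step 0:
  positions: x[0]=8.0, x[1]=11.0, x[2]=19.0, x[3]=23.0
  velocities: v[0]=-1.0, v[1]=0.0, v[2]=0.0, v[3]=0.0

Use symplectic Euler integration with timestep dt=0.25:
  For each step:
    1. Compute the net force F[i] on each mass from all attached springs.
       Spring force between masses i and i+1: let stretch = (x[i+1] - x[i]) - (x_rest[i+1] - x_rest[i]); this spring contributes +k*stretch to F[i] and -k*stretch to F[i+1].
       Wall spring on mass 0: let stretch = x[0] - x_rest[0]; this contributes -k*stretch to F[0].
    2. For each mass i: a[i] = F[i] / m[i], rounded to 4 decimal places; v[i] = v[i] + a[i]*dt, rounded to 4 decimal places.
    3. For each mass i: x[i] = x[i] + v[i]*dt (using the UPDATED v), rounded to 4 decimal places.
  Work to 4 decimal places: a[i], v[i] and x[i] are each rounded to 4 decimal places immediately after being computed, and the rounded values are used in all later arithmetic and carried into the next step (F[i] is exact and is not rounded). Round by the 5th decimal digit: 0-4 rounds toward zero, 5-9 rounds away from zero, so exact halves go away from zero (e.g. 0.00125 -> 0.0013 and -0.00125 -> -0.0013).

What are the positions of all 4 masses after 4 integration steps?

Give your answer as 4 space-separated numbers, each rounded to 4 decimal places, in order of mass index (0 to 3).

Step 0: x=[8.0000 11.0000 19.0000 23.0000] v=[-1.0000 0.0000 0.0000 0.0000]
Step 1: x=[7.4375 11.3125 18.7500 23.1250] v=[-2.2500 1.2500 -1.0000 0.5000]
Step 2: x=[6.6524 11.8477 18.3086 23.3516] v=[-3.1406 2.1406 -1.7656 0.9063]
Step 3: x=[5.7762 12.4620 17.7786 23.6380] v=[-3.5049 2.4570 -2.1201 1.1456]
Step 4: x=[4.9568 12.9907 17.2825 23.9332] v=[-3.2775 2.1147 -1.9844 1.1808]

Answer: 4.9568 12.9907 17.2825 23.9332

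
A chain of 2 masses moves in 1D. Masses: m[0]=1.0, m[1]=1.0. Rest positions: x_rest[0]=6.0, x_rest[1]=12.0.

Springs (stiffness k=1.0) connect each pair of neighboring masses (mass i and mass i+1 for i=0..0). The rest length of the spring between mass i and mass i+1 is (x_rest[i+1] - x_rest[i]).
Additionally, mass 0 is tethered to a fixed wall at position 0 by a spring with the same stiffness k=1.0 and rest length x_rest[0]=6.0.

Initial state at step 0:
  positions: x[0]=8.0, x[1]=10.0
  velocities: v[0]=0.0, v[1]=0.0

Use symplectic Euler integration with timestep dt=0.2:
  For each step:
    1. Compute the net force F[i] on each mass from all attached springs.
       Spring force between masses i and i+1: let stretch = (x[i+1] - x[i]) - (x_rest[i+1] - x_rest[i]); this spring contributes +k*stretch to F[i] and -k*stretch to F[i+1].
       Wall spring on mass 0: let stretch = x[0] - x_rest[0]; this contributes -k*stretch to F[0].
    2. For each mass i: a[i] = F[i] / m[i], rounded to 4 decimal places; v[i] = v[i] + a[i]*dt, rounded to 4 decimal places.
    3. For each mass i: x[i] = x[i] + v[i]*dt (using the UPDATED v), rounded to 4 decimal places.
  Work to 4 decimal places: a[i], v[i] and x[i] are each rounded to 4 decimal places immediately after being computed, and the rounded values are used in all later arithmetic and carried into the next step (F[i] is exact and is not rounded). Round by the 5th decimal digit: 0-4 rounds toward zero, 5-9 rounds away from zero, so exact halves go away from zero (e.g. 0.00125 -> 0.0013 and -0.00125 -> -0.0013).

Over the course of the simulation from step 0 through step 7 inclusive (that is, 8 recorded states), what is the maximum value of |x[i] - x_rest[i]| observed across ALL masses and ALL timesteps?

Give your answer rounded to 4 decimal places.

Answer: 2.0143

Derivation:
Step 0: x=[8.0000 10.0000] v=[0.0000 0.0000]
Step 1: x=[7.7600 10.1600] v=[-1.2000 0.8000]
Step 2: x=[7.3056 10.4640] v=[-2.2720 1.5200]
Step 3: x=[6.6853 10.8817] v=[-3.1014 2.0883]
Step 4: x=[5.9655 11.3715] v=[-3.5992 2.4490]
Step 5: x=[5.2233 11.8851] v=[-3.7111 2.5678]
Step 6: x=[4.5386 12.3722] v=[-3.4234 2.4354]
Step 7: x=[3.9857 12.7859] v=[-2.7644 2.0687]
Max displacement = 2.0143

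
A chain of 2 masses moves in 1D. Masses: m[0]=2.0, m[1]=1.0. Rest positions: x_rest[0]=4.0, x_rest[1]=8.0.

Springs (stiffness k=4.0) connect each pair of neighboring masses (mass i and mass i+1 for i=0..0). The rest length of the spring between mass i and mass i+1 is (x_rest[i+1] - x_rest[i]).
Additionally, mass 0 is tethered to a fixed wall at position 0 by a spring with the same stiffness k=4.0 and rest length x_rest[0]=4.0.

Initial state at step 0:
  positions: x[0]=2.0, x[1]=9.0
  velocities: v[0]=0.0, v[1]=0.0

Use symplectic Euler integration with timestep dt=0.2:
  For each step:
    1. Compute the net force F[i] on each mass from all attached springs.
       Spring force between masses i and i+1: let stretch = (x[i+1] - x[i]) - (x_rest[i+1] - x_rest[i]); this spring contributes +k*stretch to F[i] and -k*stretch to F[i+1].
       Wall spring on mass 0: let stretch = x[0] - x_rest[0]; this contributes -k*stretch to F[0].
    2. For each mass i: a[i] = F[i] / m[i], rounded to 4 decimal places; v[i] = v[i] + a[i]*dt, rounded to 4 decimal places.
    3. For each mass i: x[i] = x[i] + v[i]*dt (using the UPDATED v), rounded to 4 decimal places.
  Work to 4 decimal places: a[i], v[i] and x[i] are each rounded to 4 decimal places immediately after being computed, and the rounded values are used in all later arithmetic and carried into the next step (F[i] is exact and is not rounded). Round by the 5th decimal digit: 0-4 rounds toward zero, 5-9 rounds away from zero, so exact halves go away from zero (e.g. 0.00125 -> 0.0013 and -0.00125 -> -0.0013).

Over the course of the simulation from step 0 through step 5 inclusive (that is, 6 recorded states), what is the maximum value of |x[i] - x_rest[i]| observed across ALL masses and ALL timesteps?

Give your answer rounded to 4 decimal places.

Step 0: x=[2.0000 9.0000] v=[0.0000 0.0000]
Step 1: x=[2.4000 8.5200] v=[2.0000 -2.4000]
Step 2: x=[3.0976 7.7008] v=[3.4880 -4.0960]
Step 3: x=[3.9156 6.7851] v=[4.0902 -4.5786]
Step 4: x=[4.6500 6.0503] v=[3.6718 -3.6742]
Step 5: x=[5.1244 5.7314] v=[2.3719 -1.5944]
Max displacement = 2.2686

Answer: 2.2686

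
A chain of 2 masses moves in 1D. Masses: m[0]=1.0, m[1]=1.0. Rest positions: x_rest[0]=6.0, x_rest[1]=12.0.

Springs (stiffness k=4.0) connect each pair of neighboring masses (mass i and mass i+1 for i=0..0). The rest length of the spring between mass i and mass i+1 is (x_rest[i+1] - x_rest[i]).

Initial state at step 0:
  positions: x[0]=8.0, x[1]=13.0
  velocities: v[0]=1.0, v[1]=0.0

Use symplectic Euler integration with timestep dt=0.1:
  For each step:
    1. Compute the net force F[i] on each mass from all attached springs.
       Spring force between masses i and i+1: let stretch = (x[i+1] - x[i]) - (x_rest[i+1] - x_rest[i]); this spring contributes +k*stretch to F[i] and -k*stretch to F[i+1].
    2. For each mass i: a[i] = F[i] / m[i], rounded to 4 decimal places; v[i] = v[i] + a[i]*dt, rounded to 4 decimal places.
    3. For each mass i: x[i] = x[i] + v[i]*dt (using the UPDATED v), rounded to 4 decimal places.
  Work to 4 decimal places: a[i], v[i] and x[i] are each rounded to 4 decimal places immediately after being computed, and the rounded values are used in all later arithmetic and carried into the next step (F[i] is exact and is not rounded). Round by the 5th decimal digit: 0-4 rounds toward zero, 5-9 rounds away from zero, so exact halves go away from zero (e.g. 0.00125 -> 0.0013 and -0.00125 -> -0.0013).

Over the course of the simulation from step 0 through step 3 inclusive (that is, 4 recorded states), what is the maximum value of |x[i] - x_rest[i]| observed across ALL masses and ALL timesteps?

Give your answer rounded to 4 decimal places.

Answer: 2.0792

Derivation:
Step 0: x=[8.0000 13.0000] v=[1.0000 0.0000]
Step 1: x=[8.0600 13.0400] v=[0.6000 0.4000]
Step 2: x=[8.0792 13.1208] v=[0.1920 0.8080]
Step 3: x=[8.0601 13.2399] v=[-0.1914 1.1914]
Max displacement = 2.0792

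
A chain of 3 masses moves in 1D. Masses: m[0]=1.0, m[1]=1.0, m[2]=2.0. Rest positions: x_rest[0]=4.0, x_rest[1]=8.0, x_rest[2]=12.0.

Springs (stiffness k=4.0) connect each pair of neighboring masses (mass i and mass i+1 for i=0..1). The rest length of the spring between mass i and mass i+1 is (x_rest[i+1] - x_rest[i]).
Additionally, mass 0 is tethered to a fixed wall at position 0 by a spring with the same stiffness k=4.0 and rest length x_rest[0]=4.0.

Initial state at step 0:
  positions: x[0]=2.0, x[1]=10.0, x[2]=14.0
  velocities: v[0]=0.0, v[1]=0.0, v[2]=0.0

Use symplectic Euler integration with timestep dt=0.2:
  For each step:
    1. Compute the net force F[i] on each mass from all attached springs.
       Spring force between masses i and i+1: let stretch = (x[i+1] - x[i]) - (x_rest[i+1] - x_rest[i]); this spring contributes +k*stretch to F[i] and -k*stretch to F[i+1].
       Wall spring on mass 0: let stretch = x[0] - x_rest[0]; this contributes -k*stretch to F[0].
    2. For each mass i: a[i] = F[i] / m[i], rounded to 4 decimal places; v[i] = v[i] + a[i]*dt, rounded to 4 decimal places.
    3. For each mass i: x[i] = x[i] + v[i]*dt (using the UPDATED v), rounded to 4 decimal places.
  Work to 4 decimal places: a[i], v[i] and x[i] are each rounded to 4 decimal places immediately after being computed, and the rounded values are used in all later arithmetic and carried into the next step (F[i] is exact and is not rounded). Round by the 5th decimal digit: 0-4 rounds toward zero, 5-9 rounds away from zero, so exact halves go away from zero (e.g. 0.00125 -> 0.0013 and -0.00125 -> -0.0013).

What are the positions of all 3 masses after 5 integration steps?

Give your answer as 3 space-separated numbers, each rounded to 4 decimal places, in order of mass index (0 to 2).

Step 0: x=[2.0000 10.0000 14.0000] v=[0.0000 0.0000 0.0000]
Step 1: x=[2.9600 9.3600 14.0000] v=[4.8000 -3.2000 0.0000]
Step 2: x=[4.4704 8.4384 13.9488] v=[7.5520 -4.6080 -0.2560]
Step 3: x=[5.9004 7.7636 13.7768] v=[7.1501 -3.3741 -0.8602]
Step 4: x=[6.6845 7.7528 13.4437] v=[3.9203 -0.0541 -1.6655]
Step 5: x=[6.5700 8.4816 12.9753] v=[-0.5727 3.6440 -2.3419]

Answer: 6.5700 8.4816 12.9753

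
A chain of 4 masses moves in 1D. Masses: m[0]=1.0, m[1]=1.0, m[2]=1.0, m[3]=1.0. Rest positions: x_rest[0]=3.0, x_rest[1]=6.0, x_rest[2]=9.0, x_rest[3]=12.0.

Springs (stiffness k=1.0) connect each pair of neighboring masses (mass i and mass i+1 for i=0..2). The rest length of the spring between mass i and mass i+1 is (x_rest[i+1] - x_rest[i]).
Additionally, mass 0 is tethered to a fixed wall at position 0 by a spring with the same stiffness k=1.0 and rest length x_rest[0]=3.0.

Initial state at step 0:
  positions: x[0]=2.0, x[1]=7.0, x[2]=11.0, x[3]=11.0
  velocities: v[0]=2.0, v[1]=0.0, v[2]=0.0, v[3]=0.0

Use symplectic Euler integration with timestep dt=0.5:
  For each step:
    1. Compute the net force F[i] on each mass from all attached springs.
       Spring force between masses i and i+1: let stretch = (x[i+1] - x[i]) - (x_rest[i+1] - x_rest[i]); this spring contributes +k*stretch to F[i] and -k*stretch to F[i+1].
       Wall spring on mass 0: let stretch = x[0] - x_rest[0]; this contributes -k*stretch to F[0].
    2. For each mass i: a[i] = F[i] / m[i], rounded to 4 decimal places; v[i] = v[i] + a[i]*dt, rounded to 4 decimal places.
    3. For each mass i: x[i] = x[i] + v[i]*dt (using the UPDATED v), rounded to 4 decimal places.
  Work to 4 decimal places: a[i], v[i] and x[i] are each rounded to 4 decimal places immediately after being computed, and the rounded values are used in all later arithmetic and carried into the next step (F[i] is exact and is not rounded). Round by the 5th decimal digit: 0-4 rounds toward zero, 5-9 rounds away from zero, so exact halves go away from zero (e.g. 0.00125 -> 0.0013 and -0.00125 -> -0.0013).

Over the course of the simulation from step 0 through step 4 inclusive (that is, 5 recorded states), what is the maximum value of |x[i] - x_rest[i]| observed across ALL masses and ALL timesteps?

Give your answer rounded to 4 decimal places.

Answer: 2.8594

Derivation:
Step 0: x=[2.0000 7.0000 11.0000 11.0000] v=[2.0000 0.0000 0.0000 0.0000]
Step 1: x=[3.7500 6.7500 10.0000 11.7500] v=[3.5000 -0.5000 -2.0000 1.5000]
Step 2: x=[5.3125 6.5625 8.6250 12.8125] v=[3.1250 -0.3750 -2.7500 2.1250]
Step 3: x=[5.8594 6.5782 7.7813 13.5782] v=[1.0938 0.0313 -1.6875 1.5313]
Step 4: x=[5.1212 6.7150 8.0860 13.6447] v=[-1.4765 0.2735 0.6094 0.1329]
Max displacement = 2.8594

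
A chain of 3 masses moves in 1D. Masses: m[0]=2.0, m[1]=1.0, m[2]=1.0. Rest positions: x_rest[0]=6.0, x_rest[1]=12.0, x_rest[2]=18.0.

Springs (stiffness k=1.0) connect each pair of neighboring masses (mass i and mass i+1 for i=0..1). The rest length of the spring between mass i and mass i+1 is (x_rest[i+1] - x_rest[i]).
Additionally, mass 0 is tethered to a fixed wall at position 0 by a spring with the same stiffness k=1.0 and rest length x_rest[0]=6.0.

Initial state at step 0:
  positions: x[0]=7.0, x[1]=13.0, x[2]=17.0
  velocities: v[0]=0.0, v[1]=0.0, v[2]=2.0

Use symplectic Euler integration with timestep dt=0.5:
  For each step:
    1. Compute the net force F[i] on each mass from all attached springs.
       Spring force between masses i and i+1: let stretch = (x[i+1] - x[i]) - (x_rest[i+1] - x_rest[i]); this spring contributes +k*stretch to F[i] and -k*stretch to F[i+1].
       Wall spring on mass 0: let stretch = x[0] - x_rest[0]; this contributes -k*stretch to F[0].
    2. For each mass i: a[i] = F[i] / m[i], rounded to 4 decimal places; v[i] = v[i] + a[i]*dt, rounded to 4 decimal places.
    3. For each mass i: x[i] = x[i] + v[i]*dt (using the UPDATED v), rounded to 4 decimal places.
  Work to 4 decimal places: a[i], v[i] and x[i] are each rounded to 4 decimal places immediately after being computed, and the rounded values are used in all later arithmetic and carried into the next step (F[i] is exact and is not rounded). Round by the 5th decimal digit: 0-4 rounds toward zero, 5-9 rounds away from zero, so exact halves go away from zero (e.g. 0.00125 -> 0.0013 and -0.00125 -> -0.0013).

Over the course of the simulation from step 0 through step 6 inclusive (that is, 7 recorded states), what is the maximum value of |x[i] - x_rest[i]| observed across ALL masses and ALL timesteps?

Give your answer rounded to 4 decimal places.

Step 0: x=[7.0000 13.0000 17.0000] v=[0.0000 0.0000 2.0000]
Step 1: x=[6.8750 12.5000 18.5000] v=[-0.2500 -1.0000 3.0000]
Step 2: x=[6.5938 12.0938 20.0000] v=[-0.5625 -0.8125 3.0000]
Step 3: x=[6.1758 12.2891 21.0235] v=[-0.8360 0.3906 2.0469]
Step 4: x=[5.7500 13.1397 21.3634] v=[-0.8517 1.7012 0.6797]
Step 5: x=[5.5291 14.1988 21.1473] v=[-0.4418 2.1182 -0.4322]
Step 6: x=[5.7008 14.8276 20.6941] v=[0.3434 1.2576 -0.9065]
Max displacement = 3.3634

Answer: 3.3634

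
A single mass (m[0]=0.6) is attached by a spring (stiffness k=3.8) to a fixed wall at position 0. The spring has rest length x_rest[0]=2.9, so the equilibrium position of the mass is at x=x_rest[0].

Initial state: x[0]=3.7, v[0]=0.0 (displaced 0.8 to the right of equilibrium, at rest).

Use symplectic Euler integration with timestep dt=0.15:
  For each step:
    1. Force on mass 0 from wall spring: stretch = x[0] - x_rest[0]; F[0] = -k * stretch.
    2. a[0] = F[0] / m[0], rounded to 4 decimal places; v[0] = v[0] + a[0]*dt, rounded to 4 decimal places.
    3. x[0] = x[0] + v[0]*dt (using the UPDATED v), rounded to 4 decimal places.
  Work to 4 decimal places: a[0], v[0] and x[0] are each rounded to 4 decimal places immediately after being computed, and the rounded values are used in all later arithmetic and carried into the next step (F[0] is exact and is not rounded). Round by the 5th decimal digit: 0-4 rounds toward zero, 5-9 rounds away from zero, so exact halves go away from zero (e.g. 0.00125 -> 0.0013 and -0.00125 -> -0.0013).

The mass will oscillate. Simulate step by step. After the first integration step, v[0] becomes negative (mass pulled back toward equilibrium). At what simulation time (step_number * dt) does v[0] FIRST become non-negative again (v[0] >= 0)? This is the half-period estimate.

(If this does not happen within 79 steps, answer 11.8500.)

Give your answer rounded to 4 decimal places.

Answer: 1.3500

Derivation:
Step 0: x=[3.7000] v=[0.0000]
Step 1: x=[3.5860] v=[-0.7600]
Step 2: x=[3.3742] v=[-1.4117]
Step 3: x=[3.0949] v=[-1.8622]
Step 4: x=[2.7878] v=[-2.0474]
Step 5: x=[2.4967] v=[-1.9408]
Step 6: x=[2.2630] v=[-1.5577]
Step 7: x=[2.1201] v=[-0.9526]
Step 8: x=[2.0883] v=[-0.2117]
Step 9: x=[2.1722] v=[0.5594]
First v>=0 after going negative at step 9, time=1.3500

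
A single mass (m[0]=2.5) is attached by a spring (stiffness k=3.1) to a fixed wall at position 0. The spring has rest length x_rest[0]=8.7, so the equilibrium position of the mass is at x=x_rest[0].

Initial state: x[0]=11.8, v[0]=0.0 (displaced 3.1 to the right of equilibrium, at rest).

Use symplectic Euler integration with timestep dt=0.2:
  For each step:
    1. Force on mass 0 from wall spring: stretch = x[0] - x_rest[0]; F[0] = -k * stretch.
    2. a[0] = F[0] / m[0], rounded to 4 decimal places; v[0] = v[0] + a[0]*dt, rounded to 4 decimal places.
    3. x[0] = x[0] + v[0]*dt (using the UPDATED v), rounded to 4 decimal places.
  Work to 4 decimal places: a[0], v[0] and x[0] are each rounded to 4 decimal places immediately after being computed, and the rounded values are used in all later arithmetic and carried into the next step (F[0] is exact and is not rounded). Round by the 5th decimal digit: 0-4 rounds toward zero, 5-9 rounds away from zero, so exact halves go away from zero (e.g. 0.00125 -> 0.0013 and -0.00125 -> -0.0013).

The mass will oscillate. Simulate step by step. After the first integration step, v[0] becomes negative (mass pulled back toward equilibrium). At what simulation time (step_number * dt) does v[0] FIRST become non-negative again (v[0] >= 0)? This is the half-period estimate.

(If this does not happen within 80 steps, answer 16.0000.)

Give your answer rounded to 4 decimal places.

Answer: 3.0000

Derivation:
Step 0: x=[11.8000] v=[0.0000]
Step 1: x=[11.6462] v=[-0.7688]
Step 2: x=[11.3463] v=[-1.4995]
Step 3: x=[10.9151] v=[-2.1558]
Step 4: x=[10.3741] v=[-2.7051]
Step 5: x=[9.7500] v=[-3.1203]
Step 6: x=[9.0739] v=[-3.3807]
Step 7: x=[8.3792] v=[-3.4734]
Step 8: x=[7.7004] v=[-3.3938]
Step 9: x=[7.0712] v=[-3.1459]
Step 10: x=[6.5228] v=[-2.7420]
Step 11: x=[6.0824] v=[-2.2021]
Step 12: x=[5.7718] v=[-1.5529]
Step 13: x=[5.6065] v=[-0.8267]
Step 14: x=[5.5946] v=[-0.0595]
Step 15: x=[5.7367] v=[0.7106]
First v>=0 after going negative at step 15, time=3.0000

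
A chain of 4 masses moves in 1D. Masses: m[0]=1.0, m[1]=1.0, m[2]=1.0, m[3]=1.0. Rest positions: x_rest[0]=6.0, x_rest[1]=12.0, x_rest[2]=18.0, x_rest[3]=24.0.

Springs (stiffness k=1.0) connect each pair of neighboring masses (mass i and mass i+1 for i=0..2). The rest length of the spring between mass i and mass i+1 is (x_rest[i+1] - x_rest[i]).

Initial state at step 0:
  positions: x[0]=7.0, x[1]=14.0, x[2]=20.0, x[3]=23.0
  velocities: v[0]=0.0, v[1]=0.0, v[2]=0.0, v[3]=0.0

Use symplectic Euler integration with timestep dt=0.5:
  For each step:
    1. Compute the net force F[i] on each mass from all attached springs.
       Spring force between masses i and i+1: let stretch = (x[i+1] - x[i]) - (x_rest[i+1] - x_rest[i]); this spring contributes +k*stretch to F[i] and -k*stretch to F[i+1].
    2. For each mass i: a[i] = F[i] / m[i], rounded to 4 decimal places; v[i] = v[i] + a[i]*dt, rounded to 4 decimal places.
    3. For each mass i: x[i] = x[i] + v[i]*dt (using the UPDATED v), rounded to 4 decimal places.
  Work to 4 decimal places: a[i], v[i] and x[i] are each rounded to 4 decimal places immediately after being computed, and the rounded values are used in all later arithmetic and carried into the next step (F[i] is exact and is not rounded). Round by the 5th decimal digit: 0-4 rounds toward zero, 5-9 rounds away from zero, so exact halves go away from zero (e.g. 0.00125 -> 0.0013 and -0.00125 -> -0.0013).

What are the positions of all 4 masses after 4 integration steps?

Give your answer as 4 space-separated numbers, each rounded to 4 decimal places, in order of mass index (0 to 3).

Step 0: x=[7.0000 14.0000 20.0000 23.0000] v=[0.0000 0.0000 0.0000 0.0000]
Step 1: x=[7.2500 13.7500 19.2500 23.7500] v=[0.5000 -0.5000 -1.5000 1.5000]
Step 2: x=[7.6250 13.2500 18.2500 24.8750] v=[0.7500 -1.0000 -2.0000 2.2500]
Step 3: x=[7.9063 12.5938 17.6563 25.8438] v=[0.5625 -1.3125 -1.1875 1.9375]
Step 4: x=[7.8594 12.0313 17.8438 26.2657] v=[-0.0938 -1.1250 0.3750 0.8438]

Answer: 7.8594 12.0313 17.8438 26.2657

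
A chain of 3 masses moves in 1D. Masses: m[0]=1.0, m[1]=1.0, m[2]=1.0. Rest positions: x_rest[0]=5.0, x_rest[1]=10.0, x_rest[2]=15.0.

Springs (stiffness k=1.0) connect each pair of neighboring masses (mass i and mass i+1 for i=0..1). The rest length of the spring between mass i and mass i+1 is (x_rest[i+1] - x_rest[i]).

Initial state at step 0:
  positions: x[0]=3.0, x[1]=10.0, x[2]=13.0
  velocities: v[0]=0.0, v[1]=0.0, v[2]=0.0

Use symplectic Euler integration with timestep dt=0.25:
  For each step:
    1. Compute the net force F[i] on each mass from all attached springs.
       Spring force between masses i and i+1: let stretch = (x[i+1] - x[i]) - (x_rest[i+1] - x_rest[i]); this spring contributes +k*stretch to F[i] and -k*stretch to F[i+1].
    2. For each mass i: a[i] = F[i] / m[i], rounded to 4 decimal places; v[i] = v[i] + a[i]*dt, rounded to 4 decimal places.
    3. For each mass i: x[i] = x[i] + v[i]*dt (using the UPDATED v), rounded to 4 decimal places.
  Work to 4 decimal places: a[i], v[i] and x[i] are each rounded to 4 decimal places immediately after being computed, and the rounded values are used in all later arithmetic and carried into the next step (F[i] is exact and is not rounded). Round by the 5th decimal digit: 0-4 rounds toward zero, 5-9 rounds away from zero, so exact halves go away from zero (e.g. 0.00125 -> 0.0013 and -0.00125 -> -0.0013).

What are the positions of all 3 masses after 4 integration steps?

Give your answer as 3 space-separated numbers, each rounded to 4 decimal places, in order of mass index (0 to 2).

Answer: 3.9285 8.1433 13.9285

Derivation:
Step 0: x=[3.0000 10.0000 13.0000] v=[0.0000 0.0000 0.0000]
Step 1: x=[3.1250 9.7500 13.1250] v=[0.5000 -1.0000 0.5000]
Step 2: x=[3.3516 9.2969 13.3516] v=[0.9063 -1.8125 0.9063]
Step 3: x=[3.6373 8.7256 13.6373] v=[1.1426 -2.2852 1.1426]
Step 4: x=[3.9285 8.1433 13.9285] v=[1.1647 -2.3294 1.1647]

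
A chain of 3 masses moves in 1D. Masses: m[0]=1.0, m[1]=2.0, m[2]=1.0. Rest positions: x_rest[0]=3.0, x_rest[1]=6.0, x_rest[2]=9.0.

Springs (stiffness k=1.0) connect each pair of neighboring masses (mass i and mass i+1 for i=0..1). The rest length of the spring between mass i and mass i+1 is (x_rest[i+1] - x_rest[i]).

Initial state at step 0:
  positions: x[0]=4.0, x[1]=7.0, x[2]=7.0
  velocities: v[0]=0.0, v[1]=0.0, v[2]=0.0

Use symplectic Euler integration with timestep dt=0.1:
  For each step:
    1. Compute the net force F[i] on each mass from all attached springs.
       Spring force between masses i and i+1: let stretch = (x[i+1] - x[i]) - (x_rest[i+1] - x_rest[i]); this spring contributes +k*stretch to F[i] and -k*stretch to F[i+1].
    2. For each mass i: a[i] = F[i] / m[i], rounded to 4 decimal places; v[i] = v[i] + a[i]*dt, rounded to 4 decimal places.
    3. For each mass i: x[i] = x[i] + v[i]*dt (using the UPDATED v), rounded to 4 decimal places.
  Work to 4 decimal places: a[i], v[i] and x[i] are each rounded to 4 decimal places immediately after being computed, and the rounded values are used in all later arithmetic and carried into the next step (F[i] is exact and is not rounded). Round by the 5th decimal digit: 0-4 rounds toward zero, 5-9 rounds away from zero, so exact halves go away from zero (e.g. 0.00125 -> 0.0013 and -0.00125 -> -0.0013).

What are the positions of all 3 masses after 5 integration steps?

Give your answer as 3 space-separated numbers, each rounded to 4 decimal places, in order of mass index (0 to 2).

Answer: 3.9949 6.7854 7.4346

Derivation:
Step 0: x=[4.0000 7.0000 7.0000] v=[0.0000 0.0000 0.0000]
Step 1: x=[4.0000 6.9850 7.0300] v=[0.0000 -0.1500 0.3000]
Step 2: x=[3.9999 6.9553 7.0896] v=[-0.0015 -0.2970 0.5955]
Step 3: x=[3.9993 6.9115 7.1778] v=[-0.0060 -0.4381 0.8821]
Step 4: x=[3.9978 6.8545 7.2934] v=[-0.0148 -0.5704 1.1555]
Step 5: x=[3.9949 6.7854 7.4346] v=[-0.0291 -0.6913 1.4116]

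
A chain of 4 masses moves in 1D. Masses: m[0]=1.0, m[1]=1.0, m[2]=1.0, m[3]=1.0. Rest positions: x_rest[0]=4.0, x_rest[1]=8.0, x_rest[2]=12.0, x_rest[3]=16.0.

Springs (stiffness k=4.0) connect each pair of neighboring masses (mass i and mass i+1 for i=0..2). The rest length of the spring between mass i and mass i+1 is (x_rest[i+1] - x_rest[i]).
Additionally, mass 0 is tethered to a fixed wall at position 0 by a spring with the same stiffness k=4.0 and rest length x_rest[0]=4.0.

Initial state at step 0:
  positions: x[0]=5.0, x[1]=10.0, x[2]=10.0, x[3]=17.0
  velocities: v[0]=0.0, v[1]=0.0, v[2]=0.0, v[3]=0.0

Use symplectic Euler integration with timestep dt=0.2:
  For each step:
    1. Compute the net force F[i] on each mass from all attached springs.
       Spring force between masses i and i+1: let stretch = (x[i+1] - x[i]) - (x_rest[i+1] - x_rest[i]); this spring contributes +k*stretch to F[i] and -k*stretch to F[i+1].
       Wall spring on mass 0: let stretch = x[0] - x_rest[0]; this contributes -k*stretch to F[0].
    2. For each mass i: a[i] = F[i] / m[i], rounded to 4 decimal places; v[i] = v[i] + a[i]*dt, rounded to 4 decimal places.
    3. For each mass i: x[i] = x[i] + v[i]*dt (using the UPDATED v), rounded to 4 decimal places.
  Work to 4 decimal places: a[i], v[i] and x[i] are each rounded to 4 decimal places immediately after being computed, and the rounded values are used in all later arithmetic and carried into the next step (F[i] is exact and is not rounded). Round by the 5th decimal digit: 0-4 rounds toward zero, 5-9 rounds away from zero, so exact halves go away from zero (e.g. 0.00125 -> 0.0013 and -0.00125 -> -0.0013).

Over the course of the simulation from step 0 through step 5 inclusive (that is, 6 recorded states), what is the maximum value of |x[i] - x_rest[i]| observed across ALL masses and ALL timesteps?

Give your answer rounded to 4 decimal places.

Answer: 2.6337

Derivation:
Step 0: x=[5.0000 10.0000 10.0000 17.0000] v=[0.0000 0.0000 0.0000 0.0000]
Step 1: x=[5.0000 9.2000 11.1200 16.5200] v=[0.0000 -4.0000 5.6000 -2.4000]
Step 2: x=[4.8720 8.0352 12.7968 15.8160] v=[-0.6400 -5.8240 8.3840 -3.5200]
Step 3: x=[4.4706 7.1261 14.1948 15.2689] v=[-2.0070 -4.5453 6.9901 -2.7354]
Step 4: x=[3.7788 6.9232 14.6337 15.1900] v=[-3.4591 -1.0147 2.1944 -0.3947]
Step 5: x=[2.9855 7.4508 13.9279 15.6621] v=[-3.9666 2.6382 -3.5290 2.3603]
Max displacement = 2.6337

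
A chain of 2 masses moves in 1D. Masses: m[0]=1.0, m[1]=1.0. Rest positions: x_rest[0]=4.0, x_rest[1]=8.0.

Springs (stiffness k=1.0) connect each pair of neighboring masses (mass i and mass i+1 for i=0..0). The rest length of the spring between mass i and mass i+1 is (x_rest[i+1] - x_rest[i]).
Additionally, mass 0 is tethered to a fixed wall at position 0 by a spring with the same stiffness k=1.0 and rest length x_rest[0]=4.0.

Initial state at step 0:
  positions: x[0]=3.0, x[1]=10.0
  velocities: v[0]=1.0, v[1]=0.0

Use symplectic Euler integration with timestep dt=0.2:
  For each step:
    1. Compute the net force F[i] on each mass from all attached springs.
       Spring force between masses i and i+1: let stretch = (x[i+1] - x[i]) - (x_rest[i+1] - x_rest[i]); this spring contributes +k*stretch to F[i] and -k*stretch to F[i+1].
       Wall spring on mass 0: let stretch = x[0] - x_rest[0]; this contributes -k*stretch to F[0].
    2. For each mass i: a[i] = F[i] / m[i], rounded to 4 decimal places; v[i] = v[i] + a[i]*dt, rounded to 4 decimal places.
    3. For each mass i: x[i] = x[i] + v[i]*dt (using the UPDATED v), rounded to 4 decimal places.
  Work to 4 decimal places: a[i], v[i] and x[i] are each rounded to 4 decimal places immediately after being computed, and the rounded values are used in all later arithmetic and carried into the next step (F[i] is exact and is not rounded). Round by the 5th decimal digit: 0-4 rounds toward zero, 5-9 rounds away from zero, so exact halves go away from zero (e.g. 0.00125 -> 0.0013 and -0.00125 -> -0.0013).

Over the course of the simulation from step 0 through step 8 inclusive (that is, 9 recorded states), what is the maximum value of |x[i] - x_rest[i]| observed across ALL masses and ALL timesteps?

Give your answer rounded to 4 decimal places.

Answer: 2.4388

Derivation:
Step 0: x=[3.0000 10.0000] v=[1.0000 0.0000]
Step 1: x=[3.3600 9.8800] v=[1.8000 -0.6000]
Step 2: x=[3.8464 9.6592] v=[2.4320 -1.1040]
Step 3: x=[4.4115 9.3659] v=[2.8253 -1.4666]
Step 4: x=[4.9983 9.0344] v=[2.9339 -1.6575]
Step 5: x=[5.5466 8.7015] v=[2.7415 -1.6647]
Step 6: x=[5.9992 8.4024] v=[2.2632 -1.4957]
Step 7: x=[6.3080 8.1671] v=[1.5440 -1.1763]
Step 8: x=[6.4388 8.0175] v=[0.6542 -0.7481]
Max displacement = 2.4388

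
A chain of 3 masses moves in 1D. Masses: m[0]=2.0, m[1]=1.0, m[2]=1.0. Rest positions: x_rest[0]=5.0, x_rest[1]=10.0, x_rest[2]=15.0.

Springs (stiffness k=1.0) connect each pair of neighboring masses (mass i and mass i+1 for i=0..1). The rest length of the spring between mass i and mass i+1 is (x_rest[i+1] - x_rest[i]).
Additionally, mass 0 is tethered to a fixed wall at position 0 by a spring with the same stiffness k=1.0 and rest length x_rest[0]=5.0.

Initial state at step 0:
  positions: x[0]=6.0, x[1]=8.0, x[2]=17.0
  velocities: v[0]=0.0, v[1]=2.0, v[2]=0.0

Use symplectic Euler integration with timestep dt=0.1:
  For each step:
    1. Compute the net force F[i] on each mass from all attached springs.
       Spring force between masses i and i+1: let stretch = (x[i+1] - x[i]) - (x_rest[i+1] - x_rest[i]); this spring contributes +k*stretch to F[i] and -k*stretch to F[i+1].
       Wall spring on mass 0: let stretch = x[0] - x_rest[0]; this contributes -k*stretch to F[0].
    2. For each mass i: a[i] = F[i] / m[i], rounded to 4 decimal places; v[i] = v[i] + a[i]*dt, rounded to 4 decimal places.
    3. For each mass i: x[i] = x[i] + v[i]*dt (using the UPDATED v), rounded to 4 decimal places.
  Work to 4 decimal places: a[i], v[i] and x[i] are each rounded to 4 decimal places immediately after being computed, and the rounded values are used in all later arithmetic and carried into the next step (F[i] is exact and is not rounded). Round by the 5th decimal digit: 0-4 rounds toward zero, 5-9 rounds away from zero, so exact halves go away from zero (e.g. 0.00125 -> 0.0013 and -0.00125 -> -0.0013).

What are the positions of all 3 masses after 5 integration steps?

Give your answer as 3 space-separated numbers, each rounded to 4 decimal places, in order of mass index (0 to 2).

Answer: 5.7383 9.9039 16.4764

Derivation:
Step 0: x=[6.0000 8.0000 17.0000] v=[0.0000 2.0000 0.0000]
Step 1: x=[5.9800 8.2700 16.9600] v=[-0.2000 2.7000 -0.4000]
Step 2: x=[5.9416 8.6040 16.8831] v=[-0.3845 3.3400 -0.7690]
Step 3: x=[5.8868 8.9942 16.7734] v=[-0.5485 3.9017 -1.0969]
Step 4: x=[5.8181 9.4311 16.6359] v=[-0.6875 4.3689 -1.3748]
Step 5: x=[5.7383 9.9039 16.4764] v=[-0.7978 4.7281 -1.5953]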